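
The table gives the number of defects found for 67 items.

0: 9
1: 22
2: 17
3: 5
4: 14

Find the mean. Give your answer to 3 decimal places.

1.896

Values: 0, 1, 2, 3, 4
Σfx = 9×0 + 22×1 + 17×2 + 5×3 + 14×4 = 127
n = Σf = 67
Mean = 127 / 67 = 1.8955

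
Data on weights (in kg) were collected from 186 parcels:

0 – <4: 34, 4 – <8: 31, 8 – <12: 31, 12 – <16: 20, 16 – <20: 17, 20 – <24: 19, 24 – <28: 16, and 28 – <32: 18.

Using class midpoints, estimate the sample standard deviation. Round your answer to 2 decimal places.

Midpoints: 2, 6, 10, 14, 18, 22, 26, 30
n = 186, Σfm = 2524, mean = 13.5699
Σfm² = 49992
Σf(m − x̄)² = Σfm² − (Σfm)²/n = 49992 − 2524²/186 = 15741.5914
Sample variance = 15741.5914 / 185 = 85.0897
Standard deviation = √85.0897 = 9.2244

9.22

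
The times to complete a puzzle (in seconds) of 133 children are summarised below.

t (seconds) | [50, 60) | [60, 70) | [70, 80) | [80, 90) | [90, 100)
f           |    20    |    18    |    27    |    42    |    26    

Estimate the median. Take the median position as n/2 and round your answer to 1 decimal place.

80.4

Cumulative frequencies: 20, 38, 65, 107, 133
n = 133; position = n/2 = 66.5.
This falls in the class [80, 90): L = 80, F = 65, f = 42, h = 10.
Median ≈ 80 + ((66.5 − 65) / 42) × 10 = 80.3571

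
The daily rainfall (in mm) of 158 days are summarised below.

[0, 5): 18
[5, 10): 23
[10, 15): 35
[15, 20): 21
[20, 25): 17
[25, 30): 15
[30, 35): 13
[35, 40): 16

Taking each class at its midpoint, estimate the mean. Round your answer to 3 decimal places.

17.975

Midpoints: 2.5, 7.5, 12.5, 17.5, 22.5, 27.5, 32.5, 37.5
Σfm = 18×2.5 + 23×7.5 + 35×12.5 + 21×17.5 + 17×22.5 + 15×27.5 + 13×32.5 + 16×37.5 = 2840
n = Σf = 158
Mean = 2840 / 158 = 17.9747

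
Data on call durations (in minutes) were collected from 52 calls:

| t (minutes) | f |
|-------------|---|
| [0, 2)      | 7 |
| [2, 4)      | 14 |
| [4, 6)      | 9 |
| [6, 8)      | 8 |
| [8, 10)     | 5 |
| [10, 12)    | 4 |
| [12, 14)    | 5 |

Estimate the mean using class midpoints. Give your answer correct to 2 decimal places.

Midpoints: 1, 3, 5, 7, 9, 11, 13
Σfm = 7×1 + 14×3 + 9×5 + 8×7 + 5×9 + 4×11 + 5×13 = 304
n = Σf = 52
Mean = 304 / 52 = 5.8462

5.85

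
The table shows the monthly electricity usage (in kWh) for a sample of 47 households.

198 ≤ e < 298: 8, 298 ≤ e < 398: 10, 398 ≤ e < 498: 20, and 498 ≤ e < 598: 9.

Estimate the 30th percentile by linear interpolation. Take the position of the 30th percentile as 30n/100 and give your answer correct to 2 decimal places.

359.00

Cumulative frequencies: 8, 18, 38, 47
n = 47; position = 30n/100 = 14.1.
This falls in the class 298 ≤ e < 398: L = 298, F = 8, f = 10, h = 100.
30th percentile ≈ 298 + ((14.1 − 8) / 10) × 100 = 359.0000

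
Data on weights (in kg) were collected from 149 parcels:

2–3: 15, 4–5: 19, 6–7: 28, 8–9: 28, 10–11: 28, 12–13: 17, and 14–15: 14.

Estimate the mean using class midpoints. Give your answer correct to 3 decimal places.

Midpoints: 2.5, 4.5, 6.5, 8.5, 10.5, 12.5, 14.5
Σfm = 15×2.5 + 19×4.5 + 28×6.5 + 28×8.5 + 28×10.5 + 17×12.5 + 14×14.5 = 1252.5
n = Σf = 149
Mean = 1252.5 / 149 = 8.4060

8.406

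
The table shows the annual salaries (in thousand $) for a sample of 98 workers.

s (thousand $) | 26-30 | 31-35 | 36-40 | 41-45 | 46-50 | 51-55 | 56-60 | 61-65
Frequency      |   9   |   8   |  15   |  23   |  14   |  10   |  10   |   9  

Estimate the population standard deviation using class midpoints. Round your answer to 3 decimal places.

Midpoints: 28, 33, 38, 43, 48, 53, 58, 63
n = 98, Σfm = 4424, mean = 45.1429
Σfm² = 209662
Σf(m − x̄)² = Σfm² − (Σfm)²/n = 209662 − 4424²/98 = 9950.0000
Population variance = 9950.0000 / 98 = 101.5306
Standard deviation = √101.5306 = 10.0762

10.076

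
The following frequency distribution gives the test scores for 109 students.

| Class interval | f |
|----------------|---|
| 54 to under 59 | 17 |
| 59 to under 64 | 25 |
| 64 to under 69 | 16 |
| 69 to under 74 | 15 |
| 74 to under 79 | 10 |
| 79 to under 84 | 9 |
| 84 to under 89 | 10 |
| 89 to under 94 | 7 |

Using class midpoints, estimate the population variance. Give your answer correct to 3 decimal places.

116.556

Midpoints: 56.5, 61.5, 66.5, 71.5, 76.5, 81.5, 86.5, 91.5
n = 109, Σfm = 7638.5, mean = 70.0780
Σfm² = 547995.25
Σf(m − x̄)² = Σfm² − (Σfm)²/n = 547995.25 − 7638.5²/109 = 12704.5872
Population variance = 12704.5872 / 109 = 116.5558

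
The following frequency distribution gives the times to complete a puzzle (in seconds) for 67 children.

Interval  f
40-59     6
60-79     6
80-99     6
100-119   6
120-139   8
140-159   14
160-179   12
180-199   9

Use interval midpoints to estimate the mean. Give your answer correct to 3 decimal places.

130.993

Midpoints: 49.5, 69.5, 89.5, 109.5, 129.5, 149.5, 169.5, 189.5
Σfm = 6×49.5 + 6×69.5 + 6×89.5 + 6×109.5 + 8×129.5 + 14×149.5 + 12×169.5 + 9×189.5 = 8776.5
n = Σf = 67
Mean = 8776.5 / 67 = 130.9925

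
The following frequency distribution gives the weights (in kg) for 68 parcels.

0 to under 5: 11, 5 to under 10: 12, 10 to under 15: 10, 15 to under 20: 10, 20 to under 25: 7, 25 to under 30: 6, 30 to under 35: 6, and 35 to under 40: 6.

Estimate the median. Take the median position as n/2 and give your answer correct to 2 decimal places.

Cumulative frequencies: 11, 23, 33, 43, 50, 56, 62, 68
n = 68; position = n/2 = 34.
This falls in the class 15 to under 20: L = 15, F = 33, f = 10, h = 5.
Median ≈ 15 + ((34 − 33) / 10) × 5 = 15.5000

15.50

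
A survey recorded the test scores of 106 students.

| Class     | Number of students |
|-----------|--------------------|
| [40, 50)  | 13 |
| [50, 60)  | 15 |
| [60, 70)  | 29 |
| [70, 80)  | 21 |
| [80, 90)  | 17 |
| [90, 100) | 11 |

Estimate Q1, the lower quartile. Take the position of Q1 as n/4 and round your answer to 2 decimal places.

59.00

Cumulative frequencies: 13, 28, 57, 78, 95, 106
n = 106; position = n/4 = 26.5.
This falls in the class [50, 60): L = 50, F = 13, f = 15, h = 10.
Lower quartile ≈ 50 + ((26.5 − 13) / 15) × 10 = 59.0000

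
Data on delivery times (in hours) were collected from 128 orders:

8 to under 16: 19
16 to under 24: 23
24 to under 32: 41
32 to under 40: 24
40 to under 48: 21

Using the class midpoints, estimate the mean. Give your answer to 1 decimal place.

28.3

Midpoints: 12, 20, 28, 36, 44
Σfm = 19×12 + 23×20 + 41×28 + 24×36 + 21×44 = 3624
n = Σf = 128
Mean = 3624 / 128 = 28.3125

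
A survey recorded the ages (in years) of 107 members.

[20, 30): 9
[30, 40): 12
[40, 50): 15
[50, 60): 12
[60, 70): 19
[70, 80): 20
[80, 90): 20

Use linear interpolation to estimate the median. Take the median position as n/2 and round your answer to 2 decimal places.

62.89

Cumulative frequencies: 9, 21, 36, 48, 67, 87, 107
n = 107; position = n/2 = 53.5.
This falls in the class [60, 70): L = 60, F = 48, f = 19, h = 10.
Median ≈ 60 + ((53.5 − 48) / 19) × 10 = 62.8947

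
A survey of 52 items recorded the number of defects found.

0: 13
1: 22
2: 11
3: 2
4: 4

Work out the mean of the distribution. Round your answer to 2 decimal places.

Values: 0, 1, 2, 3, 4
Σfx = 13×0 + 22×1 + 11×2 + 2×3 + 4×4 = 66
n = Σf = 52
Mean = 66 / 52 = 1.2692

1.27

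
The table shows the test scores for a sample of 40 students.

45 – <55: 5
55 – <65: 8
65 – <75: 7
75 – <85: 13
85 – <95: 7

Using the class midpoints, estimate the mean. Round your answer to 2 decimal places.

72.25

Midpoints: 50, 60, 70, 80, 90
Σfm = 5×50 + 8×60 + 7×70 + 13×80 + 7×90 = 2890
n = Σf = 40
Mean = 2890 / 40 = 72.2500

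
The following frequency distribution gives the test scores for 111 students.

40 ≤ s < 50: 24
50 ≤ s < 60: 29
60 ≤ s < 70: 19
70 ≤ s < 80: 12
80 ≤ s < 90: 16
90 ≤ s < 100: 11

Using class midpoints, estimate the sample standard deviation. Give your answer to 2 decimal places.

16.51

Midpoints: 45, 55, 65, 75, 85, 95
n = 111, Σfm = 7215, mean = 65.0000
Σfm² = 498975
Σf(m − x̄)² = Σfm² − (Σfm)²/n = 498975 − 7215²/111 = 30000.0000
Sample variance = 30000.0000 / 110 = 272.7273
Standard deviation = √272.7273 = 16.5145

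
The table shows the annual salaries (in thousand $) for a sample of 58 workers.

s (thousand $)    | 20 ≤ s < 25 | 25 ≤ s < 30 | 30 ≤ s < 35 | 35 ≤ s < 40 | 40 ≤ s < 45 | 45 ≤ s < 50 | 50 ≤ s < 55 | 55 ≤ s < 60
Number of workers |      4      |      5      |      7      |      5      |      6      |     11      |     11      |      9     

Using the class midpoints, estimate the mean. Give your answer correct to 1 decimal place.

43.4

Midpoints: 22.5, 27.5, 32.5, 37.5, 42.5, 47.5, 52.5, 57.5
Σfm = 4×22.5 + 5×27.5 + 7×32.5 + 5×37.5 + 6×42.5 + 11×47.5 + 11×52.5 + 9×57.5 = 2515
n = Σf = 58
Mean = 2515 / 58 = 43.3621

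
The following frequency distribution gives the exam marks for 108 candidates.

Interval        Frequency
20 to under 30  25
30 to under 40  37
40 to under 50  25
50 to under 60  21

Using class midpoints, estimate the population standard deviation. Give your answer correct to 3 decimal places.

Midpoints: 25, 35, 45, 55
n = 108, Σfm = 4200, mean = 38.8889
Σfm² = 175100
Σf(m − x̄)² = Σfm² − (Σfm)²/n = 175100 − 4200²/108 = 11766.6667
Population variance = 11766.6667 / 108 = 108.9506
Standard deviation = √108.9506 = 10.4379

10.438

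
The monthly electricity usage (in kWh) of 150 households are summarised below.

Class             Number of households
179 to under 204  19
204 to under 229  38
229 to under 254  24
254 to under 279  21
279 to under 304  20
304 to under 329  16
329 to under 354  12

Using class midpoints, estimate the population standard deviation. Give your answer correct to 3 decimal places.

45.974

Midpoints: 191.5, 216.5, 241.5, 266.5, 291.5, 316.5, 341.5
n = 150, Σfm = 38250, mean = 255.0000
Σfm² = 10070787.5
Σf(m − x̄)² = Σfm² − (Σfm)²/n = 10070787.5 − 38250²/150 = 317037.5000
Population variance = 317037.5000 / 150 = 2113.5833
Standard deviation = √2113.5833 = 45.9737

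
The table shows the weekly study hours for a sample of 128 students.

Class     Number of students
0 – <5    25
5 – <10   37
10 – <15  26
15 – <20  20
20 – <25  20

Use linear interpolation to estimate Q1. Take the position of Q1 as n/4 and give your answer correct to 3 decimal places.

Cumulative frequencies: 25, 62, 88, 108, 128
n = 128; position = n/4 = 32.
This falls in the class 5 – <10: L = 5, F = 25, f = 37, h = 5.
Lower quartile ≈ 5 + ((32 − 25) / 37) × 5 = 5.9459

5.946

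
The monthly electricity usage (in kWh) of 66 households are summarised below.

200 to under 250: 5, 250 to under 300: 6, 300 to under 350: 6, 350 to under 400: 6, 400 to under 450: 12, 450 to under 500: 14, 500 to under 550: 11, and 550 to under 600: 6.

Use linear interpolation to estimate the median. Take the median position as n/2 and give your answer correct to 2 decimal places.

441.67

Cumulative frequencies: 5, 11, 17, 23, 35, 49, 60, 66
n = 66; position = n/2 = 33.
This falls in the class 400 to under 450: L = 400, F = 23, f = 12, h = 50.
Median ≈ 400 + ((33 − 23) / 12) × 50 = 441.6667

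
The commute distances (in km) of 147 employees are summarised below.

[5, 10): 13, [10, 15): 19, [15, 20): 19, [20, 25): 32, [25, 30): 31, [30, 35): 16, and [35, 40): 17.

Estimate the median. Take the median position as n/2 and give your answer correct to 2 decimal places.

23.52

Cumulative frequencies: 13, 32, 51, 83, 114, 130, 147
n = 147; position = n/2 = 73.5.
This falls in the class [20, 25): L = 20, F = 51, f = 32, h = 5.
Median ≈ 20 + ((73.5 − 51) / 32) × 5 = 23.5156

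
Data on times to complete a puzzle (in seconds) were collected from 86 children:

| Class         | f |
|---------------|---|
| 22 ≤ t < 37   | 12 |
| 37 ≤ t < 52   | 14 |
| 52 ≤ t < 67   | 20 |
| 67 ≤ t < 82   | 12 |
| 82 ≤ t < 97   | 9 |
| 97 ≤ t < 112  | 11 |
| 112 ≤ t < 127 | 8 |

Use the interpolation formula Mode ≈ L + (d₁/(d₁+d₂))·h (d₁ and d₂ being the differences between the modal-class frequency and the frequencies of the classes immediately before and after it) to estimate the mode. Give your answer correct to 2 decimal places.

Modal class: 52 ≤ t < 67 (highest frequency 20).
d₁ = 20 − 14 = 6, d₂ = 20 − 12 = 8
Mode ≈ 52 + (6/(6+8)) × 15 = 52 + 6.4286 = 58.4286

58.43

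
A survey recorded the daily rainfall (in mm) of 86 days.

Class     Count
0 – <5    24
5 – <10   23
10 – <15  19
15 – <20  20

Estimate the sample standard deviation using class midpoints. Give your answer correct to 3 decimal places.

5.656

Midpoints: 2.5, 7.5, 12.5, 17.5
n = 86, Σfm = 820, mean = 9.5349
Σfm² = 10537.5
Σf(m − x̄)² = Σfm² − (Σfm)²/n = 10537.5 − 820²/86 = 2718.8953
Sample variance = 2718.8953 / 85 = 31.9870
Standard deviation = √31.9870 = 5.6557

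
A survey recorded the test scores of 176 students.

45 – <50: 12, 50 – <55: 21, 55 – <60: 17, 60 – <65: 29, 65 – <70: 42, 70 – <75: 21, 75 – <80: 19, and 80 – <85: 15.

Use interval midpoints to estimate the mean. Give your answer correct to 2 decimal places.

65.51

Midpoints: 47.5, 52.5, 57.5, 62.5, 67.5, 72.5, 77.5, 82.5
Σfm = 12×47.5 + 21×52.5 + 17×57.5 + 29×62.5 + 42×67.5 + 21×72.5 + 19×77.5 + 15×82.5 = 11530
n = Σf = 176
Mean = 11530 / 176 = 65.5114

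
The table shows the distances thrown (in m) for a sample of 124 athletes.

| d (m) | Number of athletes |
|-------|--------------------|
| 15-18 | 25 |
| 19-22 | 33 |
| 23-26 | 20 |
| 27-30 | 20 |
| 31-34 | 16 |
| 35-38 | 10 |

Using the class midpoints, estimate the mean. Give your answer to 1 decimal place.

24.5

Midpoints: 16.5, 20.5, 24.5, 28.5, 32.5, 36.5
Σfm = 25×16.5 + 33×20.5 + 20×24.5 + 20×28.5 + 16×32.5 + 10×36.5 = 3034
n = Σf = 124
Mean = 3034 / 124 = 24.4677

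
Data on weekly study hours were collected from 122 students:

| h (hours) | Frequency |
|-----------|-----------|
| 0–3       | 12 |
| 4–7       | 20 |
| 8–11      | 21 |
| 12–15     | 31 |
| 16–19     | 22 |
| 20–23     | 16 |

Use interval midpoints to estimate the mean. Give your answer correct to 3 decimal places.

12.090

Midpoints: 1.5, 5.5, 9.5, 13.5, 17.5, 21.5
Σfm = 12×1.5 + 20×5.5 + 21×9.5 + 31×13.5 + 22×17.5 + 16×21.5 = 1475
n = Σf = 122
Mean = 1475 / 122 = 12.0902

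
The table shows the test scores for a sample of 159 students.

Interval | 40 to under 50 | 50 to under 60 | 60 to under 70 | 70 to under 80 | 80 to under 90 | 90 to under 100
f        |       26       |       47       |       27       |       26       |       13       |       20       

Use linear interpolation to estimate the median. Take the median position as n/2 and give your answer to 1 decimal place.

62.4

Cumulative frequencies: 26, 73, 100, 126, 139, 159
n = 159; position = n/2 = 79.5.
This falls in the class 60 to under 70: L = 60, F = 73, f = 27, h = 10.
Median ≈ 60 + ((79.5 − 73) / 27) × 10 = 62.4074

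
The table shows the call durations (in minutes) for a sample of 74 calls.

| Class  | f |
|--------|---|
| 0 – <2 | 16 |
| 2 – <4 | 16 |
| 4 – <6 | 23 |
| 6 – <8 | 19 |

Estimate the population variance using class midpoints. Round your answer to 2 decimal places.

4.74

Midpoints: 1, 3, 5, 7
n = 74, Σfm = 312, mean = 4.2162
Σfm² = 1666
Σf(m − x̄)² = Σfm² − (Σfm)²/n = 1666 − 312²/74 = 350.5405
Population variance = 350.5405 / 74 = 4.7370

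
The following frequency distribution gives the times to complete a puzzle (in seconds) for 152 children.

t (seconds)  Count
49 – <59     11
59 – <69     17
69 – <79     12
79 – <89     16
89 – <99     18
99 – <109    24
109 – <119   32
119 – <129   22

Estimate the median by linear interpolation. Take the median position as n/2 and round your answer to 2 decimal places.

Cumulative frequencies: 11, 28, 40, 56, 74, 98, 130, 152
n = 152; position = n/2 = 76.
This falls in the class 99 – <109: L = 99, F = 74, f = 24, h = 10.
Median ≈ 99 + ((76 − 74) / 24) × 10 = 99.8333

99.83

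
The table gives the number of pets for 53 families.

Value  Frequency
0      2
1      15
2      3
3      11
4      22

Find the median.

3

Cumulative frequencies: 2, 17, 20, 31, 53
n = 53, so the median is the value in position (n+1)/2 = 27.
Position 27 falls at value 3.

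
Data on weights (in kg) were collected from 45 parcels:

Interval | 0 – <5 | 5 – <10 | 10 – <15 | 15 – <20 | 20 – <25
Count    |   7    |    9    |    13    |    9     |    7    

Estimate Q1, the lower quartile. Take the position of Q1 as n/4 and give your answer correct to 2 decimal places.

7.36

Cumulative frequencies: 7, 16, 29, 38, 45
n = 45; position = n/4 = 11.25.
This falls in the class 5 – <10: L = 5, F = 7, f = 9, h = 5.
Lower quartile ≈ 5 + ((11.25 − 7) / 9) × 5 = 7.3611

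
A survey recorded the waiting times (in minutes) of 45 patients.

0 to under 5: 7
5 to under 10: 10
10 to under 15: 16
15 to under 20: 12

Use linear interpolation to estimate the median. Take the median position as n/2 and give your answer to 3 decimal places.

Cumulative frequencies: 7, 17, 33, 45
n = 45; position = n/2 = 22.5.
This falls in the class 10 to under 15: L = 10, F = 17, f = 16, h = 5.
Median ≈ 10 + ((22.5 − 17) / 16) × 5 = 11.7188

11.719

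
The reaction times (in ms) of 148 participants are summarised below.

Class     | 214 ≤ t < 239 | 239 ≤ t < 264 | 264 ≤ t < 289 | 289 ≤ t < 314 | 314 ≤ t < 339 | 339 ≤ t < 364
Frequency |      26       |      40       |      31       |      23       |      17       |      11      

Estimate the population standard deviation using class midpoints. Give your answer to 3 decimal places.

Midpoints: 226.5, 251.5, 276.5, 301.5, 326.5, 351.5
n = 148, Σfm = 40872, mean = 276.1622
Σfm² = 11496033
Σf(m − x̄)² = Σfm² − (Σfm)²/n = 11496033 − 40872²/148 = 208733.1081
Population variance = 208733.1081 / 148 = 1410.3588
Standard deviation = √1410.3588 = 37.5547

37.555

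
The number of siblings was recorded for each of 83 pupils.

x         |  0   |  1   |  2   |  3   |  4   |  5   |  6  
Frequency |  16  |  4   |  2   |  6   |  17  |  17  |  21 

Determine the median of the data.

Cumulative frequencies: 16, 20, 22, 28, 45, 62, 83
n = 83, so the median is the value in position (n+1)/2 = 42.
Position 42 falls at value 4.

4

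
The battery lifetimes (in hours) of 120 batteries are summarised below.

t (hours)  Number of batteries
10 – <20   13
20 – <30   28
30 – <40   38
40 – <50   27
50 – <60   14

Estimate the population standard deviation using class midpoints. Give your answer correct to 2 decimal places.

11.65

Midpoints: 15, 25, 35, 45, 55
n = 120, Σfm = 4210, mean = 35.0833
Σfm² = 164000
Σf(m − x̄)² = Σfm² − (Σfm)²/n = 164000 − 4210²/120 = 16299.1667
Population variance = 16299.1667 / 120 = 135.8264
Standard deviation = √135.8264 = 11.6545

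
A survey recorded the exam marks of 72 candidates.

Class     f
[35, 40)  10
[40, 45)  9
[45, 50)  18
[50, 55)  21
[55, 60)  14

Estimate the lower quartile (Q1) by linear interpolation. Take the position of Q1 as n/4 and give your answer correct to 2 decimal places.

44.44

Cumulative frequencies: 10, 19, 37, 58, 72
n = 72; position = n/4 = 18.
This falls in the class [40, 45): L = 40, F = 10, f = 9, h = 5.
Lower quartile ≈ 40 + ((18 − 10) / 9) × 5 = 44.4444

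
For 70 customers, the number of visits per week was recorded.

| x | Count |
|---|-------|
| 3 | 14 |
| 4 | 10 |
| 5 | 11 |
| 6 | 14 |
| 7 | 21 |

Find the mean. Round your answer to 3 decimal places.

Values: 3, 4, 5, 6, 7
Σfx = 14×3 + 10×4 + 11×5 + 14×6 + 21×7 = 368
n = Σf = 70
Mean = 368 / 70 = 5.2571

5.257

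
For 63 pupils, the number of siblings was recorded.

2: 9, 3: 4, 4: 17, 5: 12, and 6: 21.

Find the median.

Cumulative frequencies: 9, 13, 30, 42, 63
n = 63, so the median is the value in position (n+1)/2 = 32.
Position 32 falls at value 5.

5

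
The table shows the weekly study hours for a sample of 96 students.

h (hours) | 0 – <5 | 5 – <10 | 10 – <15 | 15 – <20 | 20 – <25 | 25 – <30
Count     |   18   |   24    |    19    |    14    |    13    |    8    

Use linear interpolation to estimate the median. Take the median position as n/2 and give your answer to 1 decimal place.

Cumulative frequencies: 18, 42, 61, 75, 88, 96
n = 96; position = n/2 = 48.
This falls in the class 10 – <15: L = 10, F = 42, f = 19, h = 5.
Median ≈ 10 + ((48 − 42) / 19) × 5 = 11.5789

11.6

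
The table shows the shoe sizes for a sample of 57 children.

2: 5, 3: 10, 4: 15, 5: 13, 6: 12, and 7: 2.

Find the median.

Cumulative frequencies: 5, 15, 30, 43, 55, 57
n = 57, so the median is the value in position (n+1)/2 = 29.
Position 29 falls at value 4.

4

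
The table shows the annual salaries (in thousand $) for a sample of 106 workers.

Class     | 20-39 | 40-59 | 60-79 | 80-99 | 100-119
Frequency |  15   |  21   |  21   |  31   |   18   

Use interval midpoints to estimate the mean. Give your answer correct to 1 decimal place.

72.5

Midpoints: 29.5, 49.5, 69.5, 89.5, 109.5
Σfm = 15×29.5 + 21×49.5 + 21×69.5 + 31×89.5 + 18×109.5 = 7687
n = Σf = 106
Mean = 7687 / 106 = 72.5189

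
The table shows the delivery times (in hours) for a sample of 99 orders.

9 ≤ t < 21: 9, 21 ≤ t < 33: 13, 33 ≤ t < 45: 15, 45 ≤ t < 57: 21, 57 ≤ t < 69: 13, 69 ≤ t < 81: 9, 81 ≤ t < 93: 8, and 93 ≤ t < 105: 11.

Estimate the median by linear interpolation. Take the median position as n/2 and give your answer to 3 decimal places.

52.143

Cumulative frequencies: 9, 22, 37, 58, 71, 80, 88, 99
n = 99; position = n/2 = 49.5.
This falls in the class 45 ≤ t < 57: L = 45, F = 37, f = 21, h = 12.
Median ≈ 45 + ((49.5 − 37) / 21) × 12 = 52.1429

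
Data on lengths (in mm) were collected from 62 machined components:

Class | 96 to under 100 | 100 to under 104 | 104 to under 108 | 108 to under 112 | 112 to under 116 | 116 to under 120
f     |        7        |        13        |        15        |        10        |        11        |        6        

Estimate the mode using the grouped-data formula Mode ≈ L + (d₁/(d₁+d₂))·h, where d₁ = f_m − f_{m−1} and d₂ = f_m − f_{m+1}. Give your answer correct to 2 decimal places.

Modal class: 104 to under 108 (highest frequency 15).
d₁ = 15 − 13 = 2, d₂ = 15 − 10 = 5
Mode ≈ 104 + (2/(2+5)) × 4 = 104 + 1.1429 = 105.1429

105.14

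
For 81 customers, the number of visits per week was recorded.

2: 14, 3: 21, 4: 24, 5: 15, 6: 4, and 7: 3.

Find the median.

Cumulative frequencies: 14, 35, 59, 74, 78, 81
n = 81, so the median is the value in position (n+1)/2 = 41.
Position 41 falls at value 4.

4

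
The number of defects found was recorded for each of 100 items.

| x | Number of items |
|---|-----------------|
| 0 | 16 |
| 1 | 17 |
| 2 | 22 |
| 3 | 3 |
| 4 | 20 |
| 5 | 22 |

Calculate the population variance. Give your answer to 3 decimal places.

Values: 0, 1, 2, 3, 4, 5
n = 100, Σfx = 260, mean = 2.6000
Σfx² = 1002
Σf(x − x̄)² = Σfx² − (Σfx)²/n = 1002 − 260²/100 = 326.0000
Population variance = 326.0000 / 100 = 3.2600

3.260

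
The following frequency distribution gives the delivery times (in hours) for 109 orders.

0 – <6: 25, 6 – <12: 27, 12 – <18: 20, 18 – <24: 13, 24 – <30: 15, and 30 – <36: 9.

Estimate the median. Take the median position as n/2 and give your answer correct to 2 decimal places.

12.75

Cumulative frequencies: 25, 52, 72, 85, 100, 109
n = 109; position = n/2 = 54.5.
This falls in the class 12 – <18: L = 12, F = 52, f = 20, h = 6.
Median ≈ 12 + ((54.5 − 52) / 20) × 6 = 12.7500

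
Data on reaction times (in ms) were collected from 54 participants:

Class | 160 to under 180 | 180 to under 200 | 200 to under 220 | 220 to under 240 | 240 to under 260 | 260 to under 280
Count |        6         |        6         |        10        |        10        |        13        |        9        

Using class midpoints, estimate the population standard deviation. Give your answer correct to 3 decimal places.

Midpoints: 170, 190, 210, 230, 250, 270
n = 54, Σfm = 12240, mean = 226.6667
Σfm² = 2828600
Σf(m − x̄)² = Σfm² − (Σfm)²/n = 2828600 − 12240²/54 = 54200.0000
Population variance = 54200.0000 / 54 = 1003.7037
Standard deviation = √1003.7037 = 31.6813

31.681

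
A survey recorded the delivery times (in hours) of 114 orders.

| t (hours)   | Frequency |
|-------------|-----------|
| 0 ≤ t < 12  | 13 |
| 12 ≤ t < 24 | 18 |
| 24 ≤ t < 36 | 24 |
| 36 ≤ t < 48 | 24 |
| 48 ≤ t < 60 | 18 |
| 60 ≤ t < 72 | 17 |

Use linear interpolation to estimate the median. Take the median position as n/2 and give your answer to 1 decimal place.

Cumulative frequencies: 13, 31, 55, 79, 97, 114
n = 114; position = n/2 = 57.
This falls in the class 36 ≤ t < 48: L = 36, F = 55, f = 24, h = 12.
Median ≈ 36 + ((57 − 55) / 24) × 12 = 37.0000

37.0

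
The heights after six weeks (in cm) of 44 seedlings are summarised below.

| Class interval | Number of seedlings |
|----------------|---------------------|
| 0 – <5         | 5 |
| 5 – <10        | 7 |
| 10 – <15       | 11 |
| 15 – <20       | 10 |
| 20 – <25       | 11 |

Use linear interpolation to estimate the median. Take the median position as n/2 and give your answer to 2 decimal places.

14.55

Cumulative frequencies: 5, 12, 23, 33, 44
n = 44; position = n/2 = 22.
This falls in the class 10 – <15: L = 10, F = 12, f = 11, h = 5.
Median ≈ 10 + ((22 − 12) / 11) × 5 = 14.5455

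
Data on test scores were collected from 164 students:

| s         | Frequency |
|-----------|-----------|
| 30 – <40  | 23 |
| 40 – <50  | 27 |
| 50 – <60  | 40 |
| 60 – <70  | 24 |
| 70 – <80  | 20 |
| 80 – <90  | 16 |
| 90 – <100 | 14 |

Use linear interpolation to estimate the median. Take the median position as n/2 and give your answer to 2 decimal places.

Cumulative frequencies: 23, 50, 90, 114, 134, 150, 164
n = 164; position = n/2 = 82.
This falls in the class 50 – <60: L = 50, F = 50, f = 40, h = 10.
Median ≈ 50 + ((82 − 50) / 40) × 10 = 58.0000

58.00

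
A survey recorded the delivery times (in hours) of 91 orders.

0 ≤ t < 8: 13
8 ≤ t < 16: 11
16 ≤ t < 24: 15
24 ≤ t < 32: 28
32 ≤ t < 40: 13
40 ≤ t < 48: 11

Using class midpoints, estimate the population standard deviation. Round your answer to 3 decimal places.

Midpoints: 4, 12, 20, 28, 36, 44
n = 91, Σfm = 2220, mean = 24.3956
Σfm² = 67888
Σf(m − x̄)² = Σfm² − (Σfm)²/n = 67888 − 2220²/91 = 13729.7582
Population variance = 13729.7582 / 91 = 150.8765
Standard deviation = √150.8765 = 12.2832

12.283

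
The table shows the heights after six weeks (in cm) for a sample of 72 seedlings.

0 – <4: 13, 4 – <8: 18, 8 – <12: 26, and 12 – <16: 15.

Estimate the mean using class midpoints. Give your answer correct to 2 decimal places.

Midpoints: 2, 6, 10, 14
Σfm = 13×2 + 18×6 + 26×10 + 15×14 = 604
n = Σf = 72
Mean = 604 / 72 = 8.3889

8.39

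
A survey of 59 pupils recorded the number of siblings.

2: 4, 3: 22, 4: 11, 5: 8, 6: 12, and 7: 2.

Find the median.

Cumulative frequencies: 4, 26, 37, 45, 57, 59
n = 59, so the median is the value in position (n+1)/2 = 30.
Position 30 falls at value 4.

4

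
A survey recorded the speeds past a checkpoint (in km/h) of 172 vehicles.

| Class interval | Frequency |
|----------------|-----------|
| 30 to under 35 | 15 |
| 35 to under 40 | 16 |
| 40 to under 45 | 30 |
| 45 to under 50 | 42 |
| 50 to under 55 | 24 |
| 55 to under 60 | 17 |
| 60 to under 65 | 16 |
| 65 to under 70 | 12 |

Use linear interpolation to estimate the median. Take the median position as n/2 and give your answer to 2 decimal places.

Cumulative frequencies: 15, 31, 61, 103, 127, 144, 160, 172
n = 172; position = n/2 = 86.
This falls in the class 45 to under 50: L = 45, F = 61, f = 42, h = 5.
Median ≈ 45 + ((86 − 61) / 42) × 5 = 47.9762

47.98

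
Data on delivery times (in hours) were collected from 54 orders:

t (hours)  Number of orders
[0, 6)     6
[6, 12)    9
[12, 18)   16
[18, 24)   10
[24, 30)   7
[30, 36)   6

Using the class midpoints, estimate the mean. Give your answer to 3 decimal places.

Midpoints: 3, 9, 15, 21, 27, 33
Σfm = 6×3 + 9×9 + 16×15 + 10×21 + 7×27 + 6×33 = 936
n = Σf = 54
Mean = 936 / 54 = 17.3333

17.333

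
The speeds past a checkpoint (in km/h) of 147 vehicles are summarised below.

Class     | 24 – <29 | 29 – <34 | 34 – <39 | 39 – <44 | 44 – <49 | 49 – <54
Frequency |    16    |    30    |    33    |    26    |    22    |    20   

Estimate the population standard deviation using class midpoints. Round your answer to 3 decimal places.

7.787

Midpoints: 26.5, 31.5, 36.5, 41.5, 46.5, 51.5
n = 147, Σfm = 5705.5, mean = 38.8129
Σfm² = 230360.75
Σf(m − x̄)² = Σfm² − (Σfm)²/n = 230360.75 − 5705.5²/147 = 8913.6054
Population variance = 8913.6054 / 147 = 60.6368
Standard deviation = √60.6368 = 7.7870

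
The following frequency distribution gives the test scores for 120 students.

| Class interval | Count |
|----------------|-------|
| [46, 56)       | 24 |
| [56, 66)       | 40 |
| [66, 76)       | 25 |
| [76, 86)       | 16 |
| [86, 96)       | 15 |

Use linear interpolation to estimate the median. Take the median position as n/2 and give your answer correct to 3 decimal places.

Cumulative frequencies: 24, 64, 89, 105, 120
n = 120; position = n/2 = 60.
This falls in the class [56, 66): L = 56, F = 24, f = 40, h = 10.
Median ≈ 56 + ((60 − 24) / 40) × 10 = 65.0000

65.000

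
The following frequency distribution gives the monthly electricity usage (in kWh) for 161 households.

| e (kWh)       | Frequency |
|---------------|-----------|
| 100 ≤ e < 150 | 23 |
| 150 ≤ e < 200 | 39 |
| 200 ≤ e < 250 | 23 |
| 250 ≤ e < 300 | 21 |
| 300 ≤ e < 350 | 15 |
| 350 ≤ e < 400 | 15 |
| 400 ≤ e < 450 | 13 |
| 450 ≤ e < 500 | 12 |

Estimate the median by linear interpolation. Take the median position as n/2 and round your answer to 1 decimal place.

Cumulative frequencies: 23, 62, 85, 106, 121, 136, 149, 161
n = 161; position = n/2 = 80.5.
This falls in the class 200 ≤ e < 250: L = 200, F = 62, f = 23, h = 50.
Median ≈ 200 + ((80.5 − 62) / 23) × 50 = 240.2174

240.2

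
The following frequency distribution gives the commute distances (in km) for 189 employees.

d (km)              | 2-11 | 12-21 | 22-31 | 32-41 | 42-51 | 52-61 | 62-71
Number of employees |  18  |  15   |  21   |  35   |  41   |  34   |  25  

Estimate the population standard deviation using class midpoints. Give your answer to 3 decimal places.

Midpoints: 6.5, 16.5, 26.5, 36.5, 46.5, 56.5, 66.5
n = 189, Σfm = 7688.5, mean = 40.6799
Σfm² = 373965.25
Σf(m − x̄)² = Σfm² − (Σfm)²/n = 373965.25 − 7688.5²/189 = 61197.8836
Population variance = 61197.8836 / 189 = 323.7983
Standard deviation = √323.7983 = 17.9944

17.994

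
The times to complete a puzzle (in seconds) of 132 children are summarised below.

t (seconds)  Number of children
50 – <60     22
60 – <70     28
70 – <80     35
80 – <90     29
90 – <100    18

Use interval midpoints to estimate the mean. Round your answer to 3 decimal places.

74.470

Midpoints: 55, 65, 75, 85, 95
Σfm = 22×55 + 28×65 + 35×75 + 29×85 + 18×95 = 9830
n = Σf = 132
Mean = 9830 / 132 = 74.4697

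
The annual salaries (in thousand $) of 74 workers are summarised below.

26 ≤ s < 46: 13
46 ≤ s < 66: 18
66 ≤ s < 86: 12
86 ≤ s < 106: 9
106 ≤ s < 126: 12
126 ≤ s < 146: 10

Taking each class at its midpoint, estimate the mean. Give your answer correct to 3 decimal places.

81.135

Midpoints: 36, 56, 76, 96, 116, 136
Σfm = 13×36 + 18×56 + 12×76 + 9×96 + 12×116 + 10×136 = 6004
n = Σf = 74
Mean = 6004 / 74 = 81.1351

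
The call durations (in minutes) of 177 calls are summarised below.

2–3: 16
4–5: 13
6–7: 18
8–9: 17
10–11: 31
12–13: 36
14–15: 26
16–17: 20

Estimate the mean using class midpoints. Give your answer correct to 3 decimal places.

Midpoints: 2.5, 4.5, 6.5, 8.5, 10.5, 12.5, 14.5, 16.5
Σfm = 16×2.5 + 13×4.5 + 18×6.5 + 17×8.5 + 31×10.5 + 36×12.5 + 26×14.5 + 20×16.5 = 1842.5
n = Σf = 177
Mean = 1842.5 / 177 = 10.4096

10.410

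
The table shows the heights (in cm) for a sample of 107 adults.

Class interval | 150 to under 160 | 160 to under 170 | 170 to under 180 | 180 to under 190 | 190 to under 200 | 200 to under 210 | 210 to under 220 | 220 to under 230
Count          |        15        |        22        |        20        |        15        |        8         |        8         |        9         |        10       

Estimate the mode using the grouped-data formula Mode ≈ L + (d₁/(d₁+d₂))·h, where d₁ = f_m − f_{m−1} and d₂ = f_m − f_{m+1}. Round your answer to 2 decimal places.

Modal class: 160 to under 170 (highest frequency 22).
d₁ = 22 − 15 = 7, d₂ = 22 − 20 = 2
Mode ≈ 160 + (7/(7+2)) × 10 = 160 + 7.7778 = 167.7778

167.78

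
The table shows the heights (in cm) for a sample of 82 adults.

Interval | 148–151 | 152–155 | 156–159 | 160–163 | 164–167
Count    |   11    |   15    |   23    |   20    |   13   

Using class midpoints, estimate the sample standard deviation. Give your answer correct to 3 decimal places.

5.068

Midpoints: 149.5, 153.5, 157.5, 161.5, 165.5
n = 82, Σfm = 12951, mean = 157.9390
Σfm² = 2047548.5
Σf(m − x̄)² = Σfm² − (Σfm)²/n = 2047548.5 − 12951²/82 = 2080.1951
Sample variance = 2080.1951 / 81 = 25.6814
Standard deviation = √25.6814 = 5.0677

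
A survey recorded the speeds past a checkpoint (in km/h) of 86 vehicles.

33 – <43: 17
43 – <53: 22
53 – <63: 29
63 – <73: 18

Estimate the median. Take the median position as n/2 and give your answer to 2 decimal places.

Cumulative frequencies: 17, 39, 68, 86
n = 86; position = n/2 = 43.
This falls in the class 53 – <63: L = 53, F = 39, f = 29, h = 10.
Median ≈ 53 + ((43 − 39) / 29) × 10 = 54.3793

54.38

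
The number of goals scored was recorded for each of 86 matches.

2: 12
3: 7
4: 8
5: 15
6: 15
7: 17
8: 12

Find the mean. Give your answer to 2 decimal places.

5.31

Values: 2, 3, 4, 5, 6, 7, 8
Σfx = 12×2 + 7×3 + 8×4 + 15×5 + 15×6 + 17×7 + 12×8 = 457
n = Σf = 86
Mean = 457 / 86 = 5.3140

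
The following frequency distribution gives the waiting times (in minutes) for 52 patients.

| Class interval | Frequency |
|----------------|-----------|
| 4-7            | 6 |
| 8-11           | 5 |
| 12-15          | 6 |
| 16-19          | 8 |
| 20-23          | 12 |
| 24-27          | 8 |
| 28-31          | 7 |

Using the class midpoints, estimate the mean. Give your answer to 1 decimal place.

18.7

Midpoints: 5.5, 9.5, 13.5, 17.5, 21.5, 25.5, 29.5
Σfm = 6×5.5 + 5×9.5 + 6×13.5 + 8×17.5 + 12×21.5 + 8×25.5 + 7×29.5 = 970
n = Σf = 52
Mean = 970 / 52 = 18.6538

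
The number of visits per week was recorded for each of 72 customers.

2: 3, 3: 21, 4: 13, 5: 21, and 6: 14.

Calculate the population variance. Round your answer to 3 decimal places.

1.434

Values: 2, 3, 4, 5, 6
n = 72, Σfx = 310, mean = 4.3056
Σfx² = 1438
Σf(x − x̄)² = Σfx² − (Σfx)²/n = 1438 − 310²/72 = 103.2778
Population variance = 103.2778 / 72 = 1.4344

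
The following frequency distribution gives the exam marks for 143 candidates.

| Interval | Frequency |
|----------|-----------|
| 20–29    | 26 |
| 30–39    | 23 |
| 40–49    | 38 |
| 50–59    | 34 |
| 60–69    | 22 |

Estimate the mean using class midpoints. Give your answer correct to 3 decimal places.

Midpoints: 24.5, 34.5, 44.5, 54.5, 64.5
Σfm = 26×24.5 + 23×34.5 + 38×44.5 + 34×54.5 + 22×64.5 = 6393.5
n = Σf = 143
Mean = 6393.5 / 143 = 44.7098

44.710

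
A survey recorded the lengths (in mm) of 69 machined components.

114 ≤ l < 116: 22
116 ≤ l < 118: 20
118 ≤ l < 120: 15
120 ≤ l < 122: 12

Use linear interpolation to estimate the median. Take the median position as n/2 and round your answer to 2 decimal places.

117.25

Cumulative frequencies: 22, 42, 57, 69
n = 69; position = n/2 = 34.5.
This falls in the class 116 ≤ l < 118: L = 116, F = 22, f = 20, h = 2.
Median ≈ 116 + ((34.5 − 22) / 20) × 2 = 117.2500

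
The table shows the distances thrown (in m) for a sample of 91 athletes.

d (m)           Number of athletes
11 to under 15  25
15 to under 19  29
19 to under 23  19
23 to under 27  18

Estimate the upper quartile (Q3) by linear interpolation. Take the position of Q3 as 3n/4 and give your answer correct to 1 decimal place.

22.0

Cumulative frequencies: 25, 54, 73, 91
n = 91; position = 3n/4 = 68.25.
This falls in the class 19 to under 23: L = 19, F = 54, f = 19, h = 4.
Upper quartile ≈ 19 + ((68.25 − 54) / 19) × 4 = 22.0000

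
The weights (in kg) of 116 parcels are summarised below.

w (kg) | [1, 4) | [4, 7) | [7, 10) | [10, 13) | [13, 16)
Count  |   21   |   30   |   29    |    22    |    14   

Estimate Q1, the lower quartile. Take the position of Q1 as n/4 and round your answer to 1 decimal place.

Cumulative frequencies: 21, 51, 80, 102, 116
n = 116; position = n/4 = 29.
This falls in the class [4, 7): L = 4, F = 21, f = 30, h = 3.
Lower quartile ≈ 4 + ((29 − 21) / 30) × 3 = 4.8000

4.8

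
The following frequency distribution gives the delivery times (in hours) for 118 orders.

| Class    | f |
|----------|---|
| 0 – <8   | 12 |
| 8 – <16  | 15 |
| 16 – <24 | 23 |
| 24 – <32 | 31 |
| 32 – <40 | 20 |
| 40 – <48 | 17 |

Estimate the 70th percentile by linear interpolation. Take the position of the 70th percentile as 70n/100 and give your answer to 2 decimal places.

Cumulative frequencies: 12, 27, 50, 81, 101, 118
n = 118; position = 70n/100 = 82.6.
This falls in the class 32 – <40: L = 32, F = 81, f = 20, h = 8.
70th percentile ≈ 32 + ((82.6 − 81) / 20) × 8 = 32.6400

32.64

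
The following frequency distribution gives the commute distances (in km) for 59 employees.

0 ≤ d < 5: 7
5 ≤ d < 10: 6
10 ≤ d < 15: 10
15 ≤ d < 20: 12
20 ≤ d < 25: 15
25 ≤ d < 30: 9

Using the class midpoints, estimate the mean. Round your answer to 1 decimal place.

16.7

Midpoints: 2.5, 7.5, 12.5, 17.5, 22.5, 27.5
Σfm = 7×2.5 + 6×7.5 + 10×12.5 + 12×17.5 + 15×22.5 + 9×27.5 = 982.5
n = Σf = 59
Mean = 982.5 / 59 = 16.6525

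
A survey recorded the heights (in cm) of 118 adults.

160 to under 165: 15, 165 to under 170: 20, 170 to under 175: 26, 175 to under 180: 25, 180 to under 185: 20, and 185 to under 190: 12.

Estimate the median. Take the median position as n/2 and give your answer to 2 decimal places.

Cumulative frequencies: 15, 35, 61, 86, 106, 118
n = 118; position = n/2 = 59.
This falls in the class 170 to under 175: L = 170, F = 35, f = 26, h = 5.
Median ≈ 170 + ((59 − 35) / 26) × 5 = 174.6154

174.62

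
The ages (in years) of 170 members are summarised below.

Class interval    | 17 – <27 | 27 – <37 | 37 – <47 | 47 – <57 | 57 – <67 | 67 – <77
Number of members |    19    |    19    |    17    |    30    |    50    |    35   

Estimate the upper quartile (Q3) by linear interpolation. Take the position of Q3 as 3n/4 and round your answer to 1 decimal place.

Cumulative frequencies: 19, 38, 55, 85, 135, 170
n = 170; position = 3n/4 = 127.5.
This falls in the class 57 – <67: L = 57, F = 85, f = 50, h = 10.
Upper quartile ≈ 57 + ((127.5 − 85) / 50) × 10 = 65.5000

65.5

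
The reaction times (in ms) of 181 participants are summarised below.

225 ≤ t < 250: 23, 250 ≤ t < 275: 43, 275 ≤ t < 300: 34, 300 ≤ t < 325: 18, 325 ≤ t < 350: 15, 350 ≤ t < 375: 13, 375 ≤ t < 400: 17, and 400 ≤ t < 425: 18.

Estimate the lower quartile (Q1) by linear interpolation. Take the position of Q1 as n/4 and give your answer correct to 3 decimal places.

Cumulative frequencies: 23, 66, 100, 118, 133, 146, 163, 181
n = 181; position = n/4 = 45.25.
This falls in the class 250 ≤ t < 275: L = 250, F = 23, f = 43, h = 25.
Lower quartile ≈ 250 + ((45.25 − 23) / 43) × 25 = 262.9360

262.936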